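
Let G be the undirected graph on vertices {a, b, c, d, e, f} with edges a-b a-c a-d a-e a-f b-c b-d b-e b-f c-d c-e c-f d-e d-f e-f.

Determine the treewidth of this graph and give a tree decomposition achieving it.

Treewidth 5.
One such decomposition:
Bags: B1 = {a, b, c, d, e, f}
Tree: (single bag)

A single bag containing all 6 vertices is trivially a valid decomposition of width 5. On the other hand G contains the 6-clique {a, b, c, d, e, f}. A clique must lie in a single bag of any decomposition, so no decomposition can have width below 5. Combining the bounds, tw(G) = 5.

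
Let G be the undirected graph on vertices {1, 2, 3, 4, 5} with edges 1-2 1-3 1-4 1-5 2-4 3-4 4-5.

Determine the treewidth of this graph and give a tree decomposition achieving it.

Each bag holds 3 vertices, so the decomposition has width 2, which upper-bounds the treewidth. Conversely, {1, 2, 4} is a clique of size 3, and the vertices of any clique must share a bag in every tree decomposition; so some bag has ≥ 3 vertices and tw(G) ≥ 2. Combining the bounds, tw(G) = 2.

Treewidth 2.
One such decomposition:
Bags: B1 = {1, 2, 4}  B2 = {1, 3, 4}  B3 = {1, 4, 5}
Tree: B1–B2, B2–B3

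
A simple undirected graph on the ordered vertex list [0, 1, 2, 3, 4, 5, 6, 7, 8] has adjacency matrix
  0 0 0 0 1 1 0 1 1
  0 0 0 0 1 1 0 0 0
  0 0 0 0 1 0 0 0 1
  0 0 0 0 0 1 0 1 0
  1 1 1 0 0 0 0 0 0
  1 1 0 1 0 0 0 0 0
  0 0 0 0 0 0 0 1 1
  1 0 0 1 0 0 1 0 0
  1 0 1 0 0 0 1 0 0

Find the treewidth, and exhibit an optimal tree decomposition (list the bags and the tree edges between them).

Every bag has size at most 4, so the width is 4 − 1 = 3 and tw(G) ≤ 3. For the lower bound: the 4 vertex sets {1,2,4}, {5}, {0}, {3,6,7,8} are disjoint, each induces a connected subgraph, and every pair is joined by at least one edge of G. Contracting each set to a single vertex therefore yields K_{4} as a minor, and since treewidth is minor-monotone, tw(G) ≥ tw(K_{4}) = 3. Therefore the treewidth is 3.

Treewidth 3.
One such decomposition:
Bags: B1 = {1, 2, 4, 5}  B2 = {0, 2, 4, 5}  B3 = {0, 2, 5, 8}  B4 = {0, 3, 5, 8}  B5 = {0, 3, 7, 8}  B6 = {3, 6, 7, 8}
Tree: B1–B2, B2–B3, B3–B4, B4–B5, B5–B6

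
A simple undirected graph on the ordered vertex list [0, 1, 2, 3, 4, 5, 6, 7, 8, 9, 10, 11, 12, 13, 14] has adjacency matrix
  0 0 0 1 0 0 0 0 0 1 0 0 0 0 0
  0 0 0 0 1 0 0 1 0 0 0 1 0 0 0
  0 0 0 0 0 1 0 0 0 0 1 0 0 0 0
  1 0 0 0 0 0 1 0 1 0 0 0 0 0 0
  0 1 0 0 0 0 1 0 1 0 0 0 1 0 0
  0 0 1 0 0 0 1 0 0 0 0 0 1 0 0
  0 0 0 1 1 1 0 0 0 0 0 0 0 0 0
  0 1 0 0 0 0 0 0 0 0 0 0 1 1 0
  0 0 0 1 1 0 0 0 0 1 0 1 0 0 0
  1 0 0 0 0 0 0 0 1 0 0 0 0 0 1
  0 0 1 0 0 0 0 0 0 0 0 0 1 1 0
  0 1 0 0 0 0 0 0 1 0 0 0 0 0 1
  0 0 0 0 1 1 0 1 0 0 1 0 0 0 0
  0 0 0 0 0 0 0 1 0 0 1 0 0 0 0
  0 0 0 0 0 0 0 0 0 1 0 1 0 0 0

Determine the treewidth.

3

A width-3 tree decomposition is:
Bags: B1 = {0, 9, 11, 14}  B2 = {0, 8, 9, 11}  B3 = {0, 3, 8, 11}  B4 = {1, 3, 8, 11}  B5 = {1, 3, 4, 8}  B6 = {1, 3, 4, 6}  B7 = {1, 4, 6, 7}  B8 = {4, 6, 7, 12}  B9 = {5, 6, 7, 12}  B10 = {5, 7, 12, 13}  B11 = {5, 10, 12, 13}  B12 = {2, 5, 10, 13}
Tree: B1–B2, B2–B3, B3–B4, B4–B5, B5–B6, B6–B7, B7–B8, B8–B9, B9–B10, B10–B11, B11–B12
Each bag holds 4 vertices, so the decomposition has width 3, which upper-bounds the treewidth. For the lower bound: the 4 vertex sets {0,9,14}, {11}, {8}, {1,3,4,6} are disjoint, each induces a connected subgraph, and every pair is joined by at least one edge of G. Contracting each set to a single vertex therefore yields K_{4} as a minor, and since treewidth is minor-monotone, tw(G) ≥ tw(K_{4}) = 3. Combining the bounds, tw(G) = 3.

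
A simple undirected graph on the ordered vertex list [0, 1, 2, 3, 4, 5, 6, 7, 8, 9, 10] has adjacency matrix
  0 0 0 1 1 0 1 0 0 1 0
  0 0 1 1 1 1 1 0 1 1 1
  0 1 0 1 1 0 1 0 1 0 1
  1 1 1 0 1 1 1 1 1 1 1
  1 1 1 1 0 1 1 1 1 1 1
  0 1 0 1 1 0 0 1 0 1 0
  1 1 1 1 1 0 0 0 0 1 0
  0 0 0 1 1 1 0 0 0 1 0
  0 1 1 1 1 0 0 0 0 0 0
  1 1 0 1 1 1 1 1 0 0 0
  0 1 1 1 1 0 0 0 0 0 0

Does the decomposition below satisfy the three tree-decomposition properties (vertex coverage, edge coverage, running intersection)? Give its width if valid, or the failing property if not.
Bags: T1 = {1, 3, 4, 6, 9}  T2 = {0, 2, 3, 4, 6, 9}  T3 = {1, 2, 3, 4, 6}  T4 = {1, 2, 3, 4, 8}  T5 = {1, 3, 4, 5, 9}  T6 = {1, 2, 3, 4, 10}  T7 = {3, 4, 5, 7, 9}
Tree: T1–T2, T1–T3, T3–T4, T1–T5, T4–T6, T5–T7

A tree decomposition must satisfy three properties: every vertex lies in some bag; for every edge, both endpoints lie together in some bag; and for every vertex, the bags containing it form a connected subtree. Here bags containing vertex 2 are not connected in the tree, so the decomposition is invalid.

No — bags containing vertex 2 are not connected in the tree.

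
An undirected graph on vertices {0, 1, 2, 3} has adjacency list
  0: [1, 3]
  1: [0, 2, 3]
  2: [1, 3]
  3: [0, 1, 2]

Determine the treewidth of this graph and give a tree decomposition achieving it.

The largest bag has 3 vertices, giving width 2; this decomposition certifies tw(G) ≤ 2. Conversely, {0, 1, 3} is a clique of size 3, and the vertices of any clique must share a bag in every tree decomposition; so some bag has ≥ 3 vertices and tw(G) ≥ 2. Therefore the treewidth is 2.

Treewidth 2.
Bags: B1 = {1, 2, 3}  B2 = {0, 1, 3}
Tree: B1–B2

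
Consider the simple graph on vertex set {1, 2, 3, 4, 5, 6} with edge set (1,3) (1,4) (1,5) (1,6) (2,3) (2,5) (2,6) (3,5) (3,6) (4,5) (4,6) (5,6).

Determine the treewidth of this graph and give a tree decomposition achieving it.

Treewidth 3.
One such decomposition:
Bags: B1 = {1, 4, 5, 6}  B2 = {1, 3, 5, 6}  B3 = {2, 3, 5, 6}
Tree: B1–B2, B2–B3

The largest bag has 4 vertices, giving width 3; this decomposition certifies tw(G) ≤ 3. On the other hand G contains the 4-clique {1, 3, 5, 6}. A clique must lie in a single bag of any decomposition, so no decomposition can have width below 3. The upper and lower bounds meet at 3, so that is the treewidth.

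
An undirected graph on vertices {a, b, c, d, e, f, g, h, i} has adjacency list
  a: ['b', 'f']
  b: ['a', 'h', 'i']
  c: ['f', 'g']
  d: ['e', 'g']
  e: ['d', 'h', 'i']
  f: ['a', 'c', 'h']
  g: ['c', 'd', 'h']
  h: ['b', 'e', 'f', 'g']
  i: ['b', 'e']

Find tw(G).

3

A width-3 tree decomposition is:
Bags: B1 = {a, c, f, g}  B2 = {a, f, g, h}  B3 = {a, b, g, h}  B4 = {b, d, g, h}  B5 = {b, d, e, h}  B6 = {b, d, e, i}
Tree: B1–B2, B2–B3, B3–B4, B4–B5, B5–B6
Each bag holds 4 vertices, so the decomposition has width 3, which upper-bounds the treewidth. For the lower bound: the 4 vertex sets {a,c,f}, {g}, {h}, {b,d,e,i} are disjoint, each induces a connected subgraph, and every pair is joined by at least one edge of G. Contracting each set to a single vertex therefore yields K_{4} as a minor, and since treewidth is minor-monotone, tw(G) ≥ tw(K_{4}) = 3. Therefore the treewidth is 3.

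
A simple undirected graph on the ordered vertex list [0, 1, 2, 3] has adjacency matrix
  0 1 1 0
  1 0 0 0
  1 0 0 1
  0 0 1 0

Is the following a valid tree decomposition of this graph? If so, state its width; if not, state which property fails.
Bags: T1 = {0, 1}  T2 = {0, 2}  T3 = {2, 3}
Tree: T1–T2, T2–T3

Checking the three conditions: (i) the bags cover all of {0, 1, 2, 3}; (ii) for each edge, some bag contains both endpoints; (iii) the bags containing any fixed vertex form a subtree. All hold, so the decomposition is valid with width 2 − 1 = 1.

Yes; width 1.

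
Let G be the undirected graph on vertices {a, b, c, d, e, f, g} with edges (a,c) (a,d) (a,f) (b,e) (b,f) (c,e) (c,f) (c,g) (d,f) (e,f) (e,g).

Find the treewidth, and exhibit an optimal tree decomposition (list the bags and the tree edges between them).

Treewidth 2.
One optimal decomposition is:
Bags: B1 = {a, c, f}  B2 = {a, d, f}  B3 = {c, e, f}  B4 = {c, e, g}  B5 = {b, e, f}
Tree: B1–B2, B1–B3, B3–B4, B3–B5

The largest bag has 3 vertices, giving width 2; this decomposition certifies tw(G) ≤ 2. On the other hand G contains the 3-clique {c, e, g}. A clique must lie in a single bag of any decomposition, so no decomposition can have width below 2. Combining the bounds, tw(G) = 2.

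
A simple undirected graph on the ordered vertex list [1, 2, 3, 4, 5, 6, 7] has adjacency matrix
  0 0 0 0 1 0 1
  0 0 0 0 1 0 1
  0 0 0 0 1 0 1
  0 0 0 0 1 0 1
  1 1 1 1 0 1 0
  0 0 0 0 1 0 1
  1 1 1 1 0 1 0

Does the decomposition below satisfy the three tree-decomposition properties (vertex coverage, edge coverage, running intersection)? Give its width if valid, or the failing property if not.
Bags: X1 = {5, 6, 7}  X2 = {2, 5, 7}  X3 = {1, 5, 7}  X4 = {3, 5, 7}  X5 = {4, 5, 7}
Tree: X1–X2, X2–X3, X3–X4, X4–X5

Yes; width 2.

Vertex coverage: the bags together contain {1, 2, 3, 4, 5, 6, 7}, the full vertex set. Edge coverage: each edge of G has both endpoints in at least one bag. Running intersection: for every vertex, the bags containing it form a connected subtree. All three properties hold, so this is a valid tree decomposition of width max|bag| − 1 = 2, and hence tw(G) ≤ 2.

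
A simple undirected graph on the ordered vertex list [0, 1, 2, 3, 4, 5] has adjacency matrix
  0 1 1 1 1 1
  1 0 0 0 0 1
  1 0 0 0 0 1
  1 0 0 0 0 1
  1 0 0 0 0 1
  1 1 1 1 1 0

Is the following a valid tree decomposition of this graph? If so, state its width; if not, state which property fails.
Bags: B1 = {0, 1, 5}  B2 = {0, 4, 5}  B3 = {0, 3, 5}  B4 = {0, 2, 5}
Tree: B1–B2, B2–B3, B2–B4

Every vertex of G appears in some bag (union = {0, 1, 2, 3, 4, 5}); every edge is covered by a bag; and for each vertex v the set of bags containing v is connected in the bag tree. The decomposition is therefore valid. The largest bag has 3 vertices, so the width is 2.

Yes; width 2.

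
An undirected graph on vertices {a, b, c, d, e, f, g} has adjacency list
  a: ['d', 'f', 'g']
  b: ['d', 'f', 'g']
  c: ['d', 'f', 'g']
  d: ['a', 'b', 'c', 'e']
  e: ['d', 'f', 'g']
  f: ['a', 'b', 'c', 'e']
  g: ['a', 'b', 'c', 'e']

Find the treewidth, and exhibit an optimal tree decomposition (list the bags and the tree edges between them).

Each bag holds 4 vertices, so the decomposition has width 3, which upper-bounds the treewidth. For the lower bound: the 4 vertex sets {e,f}, {a,g}, {d}, {b} are disjoint, each induces a connected subgraph, and every pair is joined by at least one edge of G. Contracting each set to a single vertex therefore yields K_{4} as a minor, and since treewidth is minor-monotone, tw(G) ≥ tw(K_{4}) = 3. Combining the bounds, tw(G) = 3.

Treewidth 3.
One such decomposition:
Bags: B1 = {d, e, f, g}  B2 = {a, d, f, g}  B3 = {b, d, f, g}  B4 = {c, d, f, g}
Tree: B1–B2, B2–B3, B3–B4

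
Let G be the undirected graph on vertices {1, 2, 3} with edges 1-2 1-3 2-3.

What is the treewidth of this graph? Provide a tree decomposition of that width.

Treewidth 2.
Bags: B1 = {1, 2, 3}
Tree: (single bag)

A single bag containing all 3 vertices is trivially a valid decomposition of width 2. On the other hand G contains the 3-clique {1, 2, 3}. A clique must lie in a single bag of any decomposition, so no decomposition can have width below 2. Therefore the treewidth is 2.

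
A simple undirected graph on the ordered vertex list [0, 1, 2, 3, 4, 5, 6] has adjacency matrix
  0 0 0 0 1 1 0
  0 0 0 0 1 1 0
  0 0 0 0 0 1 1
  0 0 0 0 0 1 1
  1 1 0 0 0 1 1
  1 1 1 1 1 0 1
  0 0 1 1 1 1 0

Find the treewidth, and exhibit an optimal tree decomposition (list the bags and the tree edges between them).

Every bag has size at most 3, so the width is 3 − 1 = 2 and tw(G) ≤ 2. For the lower bound, the 3 vertices {2, 5, 6} are pairwise adjacent, and any tree decomposition puts a clique entirely inside one bag — forcing width ≥ 2. The upper and lower bounds meet at 2, so that is the treewidth.

Treewidth 2.
One such decomposition:
Bags: B1 = {3, 5, 6}  B2 = {4, 5, 6}  B3 = {1, 4, 5}  B4 = {0, 4, 5}  B5 = {2, 5, 6}
Tree: B1–B2, B2–B3, B2–B4, B1–B5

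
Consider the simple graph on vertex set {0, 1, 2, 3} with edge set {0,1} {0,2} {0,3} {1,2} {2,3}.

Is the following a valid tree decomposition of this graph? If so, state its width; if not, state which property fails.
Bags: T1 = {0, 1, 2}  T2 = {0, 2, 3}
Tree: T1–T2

Checking the three conditions: (i) the bags cover all of {0, 1, 2, 3}; (ii) for each edge, some bag contains both endpoints; (iii) the bags containing any fixed vertex form a subtree. All hold, so the decomposition is valid with width 3 − 1 = 2.

Yes; width 2.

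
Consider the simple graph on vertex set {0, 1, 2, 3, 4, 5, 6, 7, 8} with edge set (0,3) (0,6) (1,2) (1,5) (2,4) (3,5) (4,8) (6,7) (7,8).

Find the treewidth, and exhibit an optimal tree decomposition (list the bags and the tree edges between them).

Treewidth 2.
One optimal decomposition is:
Bags: B1 = {1, 2, 4}  B2 = {1, 4, 8}  B3 = {1, 7, 8}  B4 = {1, 6, 7}  B5 = {0, 1, 6}  B6 = {0, 1, 3}  B7 = {1, 3, 5}
Tree: B1–B2, B2–B3, B3–B4, B4–B5, B5–B6, B6–B7

Every bag has size at most 3, so the width is 3 − 1 = 2 and tw(G) ≤ 2. Since 1–2–4–8–7–6–0–3–5–1 is a cycle in G, G is not acyclic. Forests are exactly the graphs of treewidth ≤ 1, so tw(G) ≥ 2. The upper and lower bounds meet at 2, so that is the treewidth.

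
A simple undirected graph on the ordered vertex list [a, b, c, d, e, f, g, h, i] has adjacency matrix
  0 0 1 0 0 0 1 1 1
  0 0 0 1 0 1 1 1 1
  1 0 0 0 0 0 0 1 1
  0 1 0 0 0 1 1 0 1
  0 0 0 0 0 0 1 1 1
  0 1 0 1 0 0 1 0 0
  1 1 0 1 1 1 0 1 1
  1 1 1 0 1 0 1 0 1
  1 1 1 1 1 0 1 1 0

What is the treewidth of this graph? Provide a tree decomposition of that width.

Each bag holds 4 vertices, so the decomposition has width 3, which upper-bounds the treewidth. Conversely, {b, d, f, g} is a clique of size 4, and the vertices of any clique must share a bag in every tree decomposition; so some bag has ≥ 4 vertices and tw(G) ≥ 3. Combining the bounds, tw(G) = 3.

Treewidth 3.
One optimal decomposition is:
Bags: B1 = {a, c, h, i}  B2 = {a, g, h, i}  B3 = {b, g, h, i}  B4 = {b, d, g, i}  B5 = {b, d, f, g}  B6 = {e, g, h, i}
Tree: B1–B2, B2–B3, B3–B4, B4–B5, B3–B6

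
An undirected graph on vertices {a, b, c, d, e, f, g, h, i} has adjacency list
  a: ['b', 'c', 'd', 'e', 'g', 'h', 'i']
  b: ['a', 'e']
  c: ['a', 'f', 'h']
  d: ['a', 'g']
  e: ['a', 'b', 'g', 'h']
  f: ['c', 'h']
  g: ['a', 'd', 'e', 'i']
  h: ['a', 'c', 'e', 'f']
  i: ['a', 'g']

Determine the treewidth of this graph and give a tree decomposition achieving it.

Every bag has size at most 3, so the width is 3 − 1 = 2 and tw(G) ≤ 2. Conversely, {a, d, g} is a clique of size 3, and the vertices of any clique must share a bag in every tree decomposition; so some bag has ≥ 3 vertices and tw(G) ≥ 2. Hence tw(G) = 2 exactly.

Treewidth 2.
Bags: B1 = {a, e, h}  B2 = {a, b, e}  B3 = {a, e, g}  B4 = {a, d, g}  B5 = {a, c, h}  B6 = {c, f, h}  B7 = {a, g, i}
Tree: B1–B2, B1–B3, B3–B4, B1–B5, B5–B6, B3–B7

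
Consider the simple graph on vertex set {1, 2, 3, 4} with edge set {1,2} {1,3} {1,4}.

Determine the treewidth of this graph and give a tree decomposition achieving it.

Every bag has size at most 2, so the width is 2 − 1 = 1 and tw(G) ≤ 1. G has an edge, so its treewidth is at least 1. The upper and lower bounds meet at 1, so that is the treewidth.

Treewidth 1.
One optimal decomposition is:
Bags: B1 = {1, 2}  B2 = {1, 4}  B3 = {1, 3}
Tree: B1–B2, B2–B3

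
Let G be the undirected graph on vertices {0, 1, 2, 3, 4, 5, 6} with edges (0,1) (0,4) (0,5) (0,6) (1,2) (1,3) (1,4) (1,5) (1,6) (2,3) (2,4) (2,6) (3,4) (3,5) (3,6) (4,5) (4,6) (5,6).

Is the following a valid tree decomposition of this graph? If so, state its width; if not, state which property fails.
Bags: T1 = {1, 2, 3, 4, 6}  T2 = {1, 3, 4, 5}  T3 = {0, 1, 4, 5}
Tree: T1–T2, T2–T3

No — edge (6,5) lies in no bag.

A tree decomposition must satisfy three properties: every vertex lies in some bag; for every edge, both endpoints lie together in some bag; and for every vertex, the bags containing it form a connected subtree. Here edge (6,5) lies in no bag, so the decomposition is invalid.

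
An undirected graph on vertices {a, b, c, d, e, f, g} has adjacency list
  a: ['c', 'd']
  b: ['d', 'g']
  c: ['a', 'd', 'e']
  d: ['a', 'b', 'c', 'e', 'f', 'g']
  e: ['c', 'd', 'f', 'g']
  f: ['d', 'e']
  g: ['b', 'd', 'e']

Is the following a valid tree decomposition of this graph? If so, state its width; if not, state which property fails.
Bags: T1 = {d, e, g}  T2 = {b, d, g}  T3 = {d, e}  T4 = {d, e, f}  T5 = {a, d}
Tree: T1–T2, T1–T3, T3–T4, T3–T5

No — vertex c appears in no bag.

A tree decomposition must satisfy three properties: every vertex lies in some bag; for every edge, both endpoints lie together in some bag; and for every vertex, the bags containing it form a connected subtree. Here vertex c appears in no bag, so the decomposition is invalid.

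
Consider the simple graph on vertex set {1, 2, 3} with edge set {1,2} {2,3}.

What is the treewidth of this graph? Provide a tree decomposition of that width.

Treewidth 1.
Bags: B1 = {1, 2}  B2 = {2, 3}
Tree: B1–B2

The largest bag has 2 vertices, giving width 1; this decomposition certifies tw(G) ≤ 1. G has an edge, so its treewidth is at least 1. Hence tw(G) = 1 exactly.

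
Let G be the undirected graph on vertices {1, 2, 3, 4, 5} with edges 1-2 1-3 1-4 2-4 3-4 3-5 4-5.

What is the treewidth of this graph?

A width-2 tree decomposition is:
Bags: B1 = {1, 3, 4}  B2 = {1, 2, 4}  B3 = {3, 4, 5}
Tree: B1–B2, B1–B3
Every bag has size at most 3, so the width is 3 − 1 = 2 and tw(G) ≤ 2. For the lower bound, the 3 vertices {1, 2, 4} are pairwise adjacent, and any tree decomposition puts a clique entirely inside one bag — forcing width ≥ 2. Hence tw(G) = 2 exactly.

2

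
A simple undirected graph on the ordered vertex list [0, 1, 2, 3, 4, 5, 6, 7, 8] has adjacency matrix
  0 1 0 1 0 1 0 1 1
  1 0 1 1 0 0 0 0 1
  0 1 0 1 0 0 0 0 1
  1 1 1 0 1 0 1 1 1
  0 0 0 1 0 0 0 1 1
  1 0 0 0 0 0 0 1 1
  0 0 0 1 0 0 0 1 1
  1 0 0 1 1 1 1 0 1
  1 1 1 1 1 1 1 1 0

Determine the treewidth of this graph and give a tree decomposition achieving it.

Every bag has size at most 4, so the width is 4 − 1 = 3 and tw(G) ≤ 3. Conversely, {0, 1, 3, 8} is a clique of size 4, and the vertices of any clique must share a bag in every tree decomposition; so some bag has ≥ 4 vertices and tw(G) ≥ 3. Combining the bounds, tw(G) = 3.

Treewidth 3.
One optimal decomposition is:
Bags: B1 = {0, 3, 7, 8}  B2 = {0, 1, 3, 8}  B3 = {3, 4, 7, 8}  B4 = {1, 2, 3, 8}  B5 = {3, 6, 7, 8}  B6 = {0, 5, 7, 8}
Tree: B1–B2, B1–B3, B2–B4, B1–B5, B1–B6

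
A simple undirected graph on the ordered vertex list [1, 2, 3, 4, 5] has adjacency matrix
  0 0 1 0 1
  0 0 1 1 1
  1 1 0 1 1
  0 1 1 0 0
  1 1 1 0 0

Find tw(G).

2

A width-2 tree decomposition is:
Bags: B1 = {2, 3, 5}  B2 = {2, 3, 4}  B3 = {1, 3, 5}
Tree: B1–B2, B1–B3
The largest bag has 3 vertices, giving width 2; this decomposition certifies tw(G) ≤ 2. On the other hand G contains the 3-clique {1, 3, 5}. A clique must lie in a single bag of any decomposition, so no decomposition can have width below 2. Hence tw(G) = 2 exactly.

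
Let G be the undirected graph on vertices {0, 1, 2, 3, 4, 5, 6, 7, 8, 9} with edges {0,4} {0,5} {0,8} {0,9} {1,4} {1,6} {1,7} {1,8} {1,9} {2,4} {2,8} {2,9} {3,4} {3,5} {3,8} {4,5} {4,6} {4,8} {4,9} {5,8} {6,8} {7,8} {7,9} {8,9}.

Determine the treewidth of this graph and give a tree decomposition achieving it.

The largest bag has 4 vertices, giving width 3; this decomposition certifies tw(G) ≤ 3. For the lower bound, the 4 vertices {0, 4, 8, 9} are pairwise adjacent, and any tree decomposition puts a clique entirely inside one bag — forcing width ≥ 3. Hence tw(G) = 3 exactly.

Treewidth 3.
Bags: B1 = {0, 4, 8, 9}  B2 = {1, 4, 8, 9}  B3 = {1, 7, 8, 9}  B4 = {0, 4, 5, 8}  B5 = {1, 4, 6, 8}  B6 = {3, 4, 5, 8}  B7 = {2, 4, 8, 9}
Tree: B1–B2, B2–B3, B1–B4, B2–B5, B4–B6, B2–B7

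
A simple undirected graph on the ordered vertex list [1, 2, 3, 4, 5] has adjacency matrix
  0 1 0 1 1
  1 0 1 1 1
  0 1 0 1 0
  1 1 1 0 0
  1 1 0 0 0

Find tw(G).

2

A width-2 tree decomposition is:
Bags: B1 = {1, 2, 5}  B2 = {1, 2, 4}  B3 = {2, 3, 4}
Tree: B1–B2, B2–B3
Every bag has size at most 3, so the width is 3 − 1 = 2 and tw(G) ≤ 2. On the other hand G contains the 3-clique {1, 2, 4}. A clique must lie in a single bag of any decomposition, so no decomposition can have width below 2. Combining the bounds, tw(G) = 2.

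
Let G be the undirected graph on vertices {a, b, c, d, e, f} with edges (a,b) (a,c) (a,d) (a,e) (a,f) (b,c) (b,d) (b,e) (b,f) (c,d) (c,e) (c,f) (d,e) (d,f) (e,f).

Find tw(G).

A width-5 tree decomposition is:
Bags: B1 = {a, b, c, d, e, f}
Tree: (single bag)
With just one bag of size 6, the width is 6 − 1 = 5, so tw(G) ≤ 5. On the other hand G contains the 6-clique {a, b, c, d, e, f}. A clique must lie in a single bag of any decomposition, so no decomposition can have width below 5. Combining the bounds, tw(G) = 5.

5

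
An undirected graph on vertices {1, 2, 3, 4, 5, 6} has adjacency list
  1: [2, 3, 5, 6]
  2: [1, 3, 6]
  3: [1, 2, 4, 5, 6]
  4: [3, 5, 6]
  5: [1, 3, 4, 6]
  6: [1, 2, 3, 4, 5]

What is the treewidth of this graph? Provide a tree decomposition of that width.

Treewidth 3.
One optimal decomposition is:
Bags: B1 = {1, 3, 5, 6}  B2 = {1, 2, 3, 6}  B3 = {3, 4, 5, 6}
Tree: B1–B2, B1–B3

Every bag has size at most 4, so the width is 4 − 1 = 3 and tw(G) ≤ 3. On the other hand G contains the 4-clique {1, 2, 3, 6}. A clique must lie in a single bag of any decomposition, so no decomposition can have width below 3. Combining the bounds, tw(G) = 3.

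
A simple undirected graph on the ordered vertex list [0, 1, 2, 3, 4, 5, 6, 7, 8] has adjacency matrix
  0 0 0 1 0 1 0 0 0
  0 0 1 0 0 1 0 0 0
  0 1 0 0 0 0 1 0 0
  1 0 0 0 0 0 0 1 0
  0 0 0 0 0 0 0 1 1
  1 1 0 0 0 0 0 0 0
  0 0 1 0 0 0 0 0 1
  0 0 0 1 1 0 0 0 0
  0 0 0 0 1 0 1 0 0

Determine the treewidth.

A width-2 tree decomposition is:
Bags: B1 = {0, 3, 5}  B2 = {3, 5, 7}  B3 = {4, 5, 7}  B4 = {4, 5, 8}  B5 = {5, 6, 8}  B6 = {2, 5, 6}  B7 = {1, 2, 5}
Tree: B1–B2, B2–B3, B3–B4, B4–B5, B5–B6, B6–B7
Each bag holds 3 vertices, so the decomposition has width 2, which upper-bounds the treewidth. The edges 5–0–3–7–4–8–6–2–1–5 form a cycle, so G is not a tree and its treewidth is at least 2. Combining the bounds, tw(G) = 2.

2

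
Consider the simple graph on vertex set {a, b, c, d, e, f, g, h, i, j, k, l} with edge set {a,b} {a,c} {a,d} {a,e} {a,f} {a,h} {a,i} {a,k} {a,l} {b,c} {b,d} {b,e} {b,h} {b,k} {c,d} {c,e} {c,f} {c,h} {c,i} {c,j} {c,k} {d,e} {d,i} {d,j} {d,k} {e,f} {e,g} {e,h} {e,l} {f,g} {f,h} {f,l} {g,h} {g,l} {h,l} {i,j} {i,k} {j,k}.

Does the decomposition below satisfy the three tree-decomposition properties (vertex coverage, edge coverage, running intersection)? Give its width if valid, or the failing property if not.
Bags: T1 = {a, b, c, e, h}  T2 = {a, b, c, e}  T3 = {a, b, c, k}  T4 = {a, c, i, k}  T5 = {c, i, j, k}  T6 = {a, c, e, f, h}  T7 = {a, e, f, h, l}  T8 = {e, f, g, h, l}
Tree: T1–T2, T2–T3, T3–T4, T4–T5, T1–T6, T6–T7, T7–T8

A tree decomposition must satisfy three properties: every vertex lies in some bag; for every edge, both endpoints lie together in some bag; and for every vertex, the bags containing it form a connected subtree. Here vertex d appears in no bag, so the decomposition is invalid.

No — vertex d appears in no bag.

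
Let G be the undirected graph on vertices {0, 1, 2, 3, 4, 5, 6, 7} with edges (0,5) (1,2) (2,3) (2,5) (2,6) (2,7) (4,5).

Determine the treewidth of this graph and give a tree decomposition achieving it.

Treewidth 1.
One such decomposition:
Bags: B1 = {2, 5}  B2 = {2, 3}  B3 = {0, 5}  B4 = {2, 7}  B5 = {2, 6}  B6 = {1, 2}  B7 = {4, 5}
Tree: B1–B2, B1–B3, B2–B4, B1–B5, B5–B6, B3–B7

The largest bag has 2 vertices, giving width 1; this decomposition certifies tw(G) ≤ 1. Any graph with an edge has treewidth ≥ 1, and G has the edge 5–2. Therefore the treewidth is 1.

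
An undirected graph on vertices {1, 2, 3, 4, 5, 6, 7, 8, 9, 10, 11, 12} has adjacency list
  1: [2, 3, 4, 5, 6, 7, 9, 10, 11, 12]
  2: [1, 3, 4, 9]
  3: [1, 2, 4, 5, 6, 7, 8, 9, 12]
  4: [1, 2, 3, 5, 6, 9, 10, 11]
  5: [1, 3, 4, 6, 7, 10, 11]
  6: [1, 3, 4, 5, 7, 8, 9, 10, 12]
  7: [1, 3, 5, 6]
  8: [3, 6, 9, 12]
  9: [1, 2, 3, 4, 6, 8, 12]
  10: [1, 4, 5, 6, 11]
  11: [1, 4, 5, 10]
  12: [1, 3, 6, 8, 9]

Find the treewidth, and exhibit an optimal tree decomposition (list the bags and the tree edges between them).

Treewidth 4.
One such decomposition:
Bags: B1 = {1, 3, 4, 6, 9}  B2 = {1, 3, 6, 9, 12}  B3 = {1, 3, 4, 5, 6}  B4 = {1, 4, 5, 6, 10}  B5 = {3, 6, 8, 9, 12}  B6 = {1, 2, 3, 4, 9}  B7 = {1, 4, 5, 10, 11}  B8 = {1, 3, 5, 6, 7}
Tree: B1–B2, B1–B3, B3–B4, B2–B5, B1–B6, B4–B7, B3–B8

Each bag holds 5 vertices, so the decomposition has width 4, which upper-bounds the treewidth. Conversely, {3, 6, 8, 9, 12} is a clique of size 5, and the vertices of any clique must share a bag in every tree decomposition; so some bag has ≥ 5 vertices and tw(G) ≥ 4. Combining the bounds, tw(G) = 4.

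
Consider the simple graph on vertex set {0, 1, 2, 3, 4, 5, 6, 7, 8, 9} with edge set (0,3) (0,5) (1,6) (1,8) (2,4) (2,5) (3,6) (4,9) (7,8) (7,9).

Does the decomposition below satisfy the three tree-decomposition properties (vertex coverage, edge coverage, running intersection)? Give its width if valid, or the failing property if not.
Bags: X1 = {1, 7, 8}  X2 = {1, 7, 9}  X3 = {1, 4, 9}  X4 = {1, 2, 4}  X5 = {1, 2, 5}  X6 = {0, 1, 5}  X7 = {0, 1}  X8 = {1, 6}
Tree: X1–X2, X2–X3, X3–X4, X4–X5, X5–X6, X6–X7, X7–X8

A tree decomposition must satisfy three properties: every vertex lies in some bag; for every edge, both endpoints lie together in some bag; and for every vertex, the bags containing it form a connected subtree. Here vertex 3 appears in no bag, so the decomposition is invalid.

No — vertex 3 appears in no bag.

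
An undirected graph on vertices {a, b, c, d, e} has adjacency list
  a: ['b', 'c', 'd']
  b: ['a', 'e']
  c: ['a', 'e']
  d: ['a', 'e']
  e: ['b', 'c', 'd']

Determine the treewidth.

2

A width-2 tree decomposition is:
Bags: B1 = {a, b, e}  B2 = {a, c, e}  B3 = {a, d, e}
Tree: B1–B2, B2–B3
Each bag holds 3 vertices, so the decomposition has width 2, which upper-bounds the treewidth. The edges e–b–a–c–e form a cycle, so G is not a tree and its treewidth is at least 2. Therefore the treewidth is 2.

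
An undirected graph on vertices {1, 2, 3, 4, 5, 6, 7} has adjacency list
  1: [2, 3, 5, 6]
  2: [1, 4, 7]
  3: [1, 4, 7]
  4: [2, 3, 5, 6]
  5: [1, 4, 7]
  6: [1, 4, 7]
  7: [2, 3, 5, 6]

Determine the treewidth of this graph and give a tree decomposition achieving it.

Each bag holds 4 vertices, so the decomposition has width 3, which upper-bounds the treewidth. For the lower bound: the 4 vertex sets {1,2}, {3,7}, {4}, {5} are disjoint, each induces a connected subgraph, and every pair is joined by at least one edge of G. Contracting each set to a single vertex therefore yields K_{4} as a minor, and since treewidth is minor-monotone, tw(G) ≥ tw(K_{4}) = 3. The upper and lower bounds meet at 3, so that is the treewidth.

Treewidth 3.
Bags: B1 = {1, 2, 4, 7}  B2 = {1, 3, 4, 7}  B3 = {1, 4, 5, 7}  B4 = {1, 4, 6, 7}
Tree: B1–B2, B2–B3, B3–B4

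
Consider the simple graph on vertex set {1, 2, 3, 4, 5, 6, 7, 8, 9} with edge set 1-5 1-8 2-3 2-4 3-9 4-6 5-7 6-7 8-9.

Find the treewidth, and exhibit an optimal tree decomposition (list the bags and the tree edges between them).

Each bag holds 3 vertices, so the decomposition has width 2, which upper-bounds the treewidth. The edges 1–5–7–6–4–2–3–9–8–1 form a cycle, so G is not a tree and its treewidth is at least 2. Hence tw(G) = 2 exactly.

Treewidth 2.
One such decomposition:
Bags: B1 = {1, 5, 7}  B2 = {1, 6, 7}  B3 = {1, 4, 6}  B4 = {1, 2, 4}  B5 = {1, 2, 3}  B6 = {1, 3, 9}  B7 = {1, 8, 9}
Tree: B1–B2, B2–B3, B3–B4, B4–B5, B5–B6, B6–B7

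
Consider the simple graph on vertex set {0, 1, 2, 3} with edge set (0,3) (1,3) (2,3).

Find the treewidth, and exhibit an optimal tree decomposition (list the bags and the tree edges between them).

Treewidth 1.
One such decomposition:
Bags: B1 = {2, 3}  B2 = {0, 3}  B3 = {1, 3}
Tree: B1–B2, B2–B3

The largest bag has 2 vertices, giving width 1; this decomposition certifies tw(G) ≤ 1. G has an edge, so its treewidth is at least 1. Combining the bounds, tw(G) = 1.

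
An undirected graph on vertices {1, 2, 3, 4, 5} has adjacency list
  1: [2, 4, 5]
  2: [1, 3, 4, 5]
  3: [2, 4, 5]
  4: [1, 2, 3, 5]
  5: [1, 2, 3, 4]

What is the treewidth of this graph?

A width-3 tree decomposition is:
Bags: B1 = {2, 3, 4, 5}  B2 = {1, 2, 4, 5}
Tree: B1–B2
Every bag has size at most 4, so the width is 4 − 1 = 3 and tw(G) ≤ 3. On the other hand G contains the 4-clique {1, 2, 4, 5}. A clique must lie in a single bag of any decomposition, so no decomposition can have width below 3. Hence tw(G) = 3 exactly.

3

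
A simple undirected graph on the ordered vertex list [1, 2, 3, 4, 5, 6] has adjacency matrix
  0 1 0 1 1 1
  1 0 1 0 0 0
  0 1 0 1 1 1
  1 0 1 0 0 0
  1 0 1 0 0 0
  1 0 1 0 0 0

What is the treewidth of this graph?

A width-2 tree decomposition is:
Bags: B1 = {1, 3, 6}  B2 = {1, 3, 4}  B3 = {1, 3, 5}  B4 = {1, 2, 3}
Tree: B1–B2, B2–B3, B3–B4
The largest bag has 3 vertices, giving width 2; this decomposition certifies tw(G) ≤ 2. The edges 1–6–3–4–1 form a cycle, so G is not a tree and its treewidth is at least 2. The upper and lower bounds meet at 2, so that is the treewidth.

2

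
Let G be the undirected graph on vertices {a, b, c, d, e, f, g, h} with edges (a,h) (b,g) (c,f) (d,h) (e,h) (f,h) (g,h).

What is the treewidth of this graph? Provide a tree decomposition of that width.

Treewidth 1.
One such decomposition:
Bags: B1 = {f, h}  B2 = {g, h}  B3 = {c, f}  B4 = {d, h}  B5 = {b, g}  B6 = {a, h}  B7 = {e, h}
Tree: B1–B2, B1–B3, B2–B4, B2–B5, B2–B6, B6–B7

The largest bag has 2 vertices, giving width 1; this decomposition certifies tw(G) ≤ 1. Since G has at least one edge (e.g. h–f), it is not an edgeless graph, so tw(G) ≥ 1. Hence tw(G) = 1 exactly.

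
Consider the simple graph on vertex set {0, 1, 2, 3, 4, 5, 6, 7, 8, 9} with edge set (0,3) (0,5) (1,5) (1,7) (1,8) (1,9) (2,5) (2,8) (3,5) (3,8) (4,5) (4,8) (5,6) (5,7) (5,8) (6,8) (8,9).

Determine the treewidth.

2

A width-2 tree decomposition is:
Bags: B1 = {3, 5, 8}  B2 = {4, 5, 8}  B3 = {5, 6, 8}  B4 = {2, 5, 8}  B5 = {0, 3, 5}  B6 = {1, 5, 8}  B7 = {1, 8, 9}  B8 = {1, 5, 7}
Tree: B1–B2, B1–B3, B2–B4, B1–B5, B2–B6, B6–B7, B6–B8
The largest bag has 3 vertices, giving width 2; this decomposition certifies tw(G) ≤ 2. For the lower bound, the 3 vertices {1, 8, 9} are pairwise adjacent, and any tree decomposition puts a clique entirely inside one bag — forcing width ≥ 2. Combining the bounds, tw(G) = 2.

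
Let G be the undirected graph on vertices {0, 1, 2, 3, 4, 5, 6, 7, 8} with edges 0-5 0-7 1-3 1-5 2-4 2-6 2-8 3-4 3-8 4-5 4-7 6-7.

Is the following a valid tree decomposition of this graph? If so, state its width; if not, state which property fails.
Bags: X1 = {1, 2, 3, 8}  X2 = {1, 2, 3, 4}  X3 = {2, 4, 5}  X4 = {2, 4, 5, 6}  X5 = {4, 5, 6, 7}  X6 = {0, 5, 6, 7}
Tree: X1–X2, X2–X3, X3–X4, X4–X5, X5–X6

A tree decomposition must satisfy three properties: every vertex lies in some bag; for every edge, both endpoints lie together in some bag; and for every vertex, the bags containing it form a connected subtree. Here edge (1,5) lies in no bag, so the decomposition is invalid.

No — edge (1,5) lies in no bag.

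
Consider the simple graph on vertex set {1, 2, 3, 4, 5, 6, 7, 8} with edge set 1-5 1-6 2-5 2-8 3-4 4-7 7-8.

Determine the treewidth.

1

A width-1 tree decomposition is:
Bags: B1 = {3, 4}  B2 = {4, 7}  B3 = {7, 8}  B4 = {2, 8}  B5 = {2, 5}  B6 = {1, 5}  B7 = {1, 6}
Tree: B1–B2, B2–B3, B3–B4, B4–B5, B5–B6, B6–B7
The largest bag has 2 vertices, giving width 1; this decomposition certifies tw(G) ≤ 1. Since G has at least one edge (e.g. 3–4), it is not an edgeless graph, so tw(G) ≥ 1. Hence tw(G) = 1 exactly.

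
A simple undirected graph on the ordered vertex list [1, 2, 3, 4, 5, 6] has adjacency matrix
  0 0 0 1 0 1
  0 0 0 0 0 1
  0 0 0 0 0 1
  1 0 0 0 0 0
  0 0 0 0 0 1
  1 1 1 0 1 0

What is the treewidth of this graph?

A width-1 tree decomposition is:
Bags: B1 = {3, 6}  B2 = {5, 6}  B3 = {2, 6}  B4 = {1, 6}  B5 = {1, 4}
Tree: B1–B2, B1–B3, B3–B4, B4–B5
The largest bag has 2 vertices, giving width 1; this decomposition certifies tw(G) ≤ 1. G has an edge, so its treewidth is at least 1. The upper and lower bounds meet at 1, so that is the treewidth.

1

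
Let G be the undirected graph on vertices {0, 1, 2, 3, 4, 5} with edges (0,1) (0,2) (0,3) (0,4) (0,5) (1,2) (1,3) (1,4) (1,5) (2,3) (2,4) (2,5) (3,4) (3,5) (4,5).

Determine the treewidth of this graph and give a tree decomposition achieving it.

With just one bag of size 6, the width is 6 − 1 = 5, so tw(G) ≤ 5. Conversely, {0, 1, 2, 3, 4, 5} is a clique of size 6, and the vertices of any clique must share a bag in every tree decomposition; so some bag has ≥ 6 vertices and tw(G) ≥ 5. The upper and lower bounds meet at 5, so that is the treewidth.

Treewidth 5.
One optimal decomposition is:
Bags: B1 = {0, 1, 2, 3, 4, 5}
Tree: (single bag)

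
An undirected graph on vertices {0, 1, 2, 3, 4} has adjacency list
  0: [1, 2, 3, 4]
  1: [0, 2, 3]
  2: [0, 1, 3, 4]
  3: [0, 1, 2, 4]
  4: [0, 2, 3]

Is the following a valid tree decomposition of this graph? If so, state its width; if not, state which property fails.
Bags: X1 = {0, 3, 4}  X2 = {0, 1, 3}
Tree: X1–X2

No — vertex 2 appears in no bag.

A tree decomposition must satisfy three properties: every vertex lies in some bag; for every edge, both endpoints lie together in some bag; and for every vertex, the bags containing it form a connected subtree. Here vertex 2 appears in no bag, so the decomposition is invalid.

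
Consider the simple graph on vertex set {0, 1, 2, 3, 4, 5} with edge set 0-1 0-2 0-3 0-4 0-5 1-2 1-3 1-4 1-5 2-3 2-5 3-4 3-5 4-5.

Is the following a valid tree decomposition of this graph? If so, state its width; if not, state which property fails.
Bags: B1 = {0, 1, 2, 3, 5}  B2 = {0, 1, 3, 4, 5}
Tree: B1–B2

Vertex coverage: the bags together contain {0, 1, 2, 3, 4, 5}, the full vertex set. Edge coverage: each edge of G has both endpoints in at least one bag. Running intersection: for every vertex, the bags containing it form a connected subtree. All three properties hold, so this is a valid tree decomposition of width max|bag| − 1 = 4, and hence tw(G) ≤ 4.

Yes; width 4.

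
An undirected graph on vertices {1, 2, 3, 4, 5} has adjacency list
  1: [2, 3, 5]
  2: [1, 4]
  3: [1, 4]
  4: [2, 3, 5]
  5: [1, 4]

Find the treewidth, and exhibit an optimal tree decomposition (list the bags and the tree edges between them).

Every bag has size at most 3, so the width is 3 − 1 = 2 and tw(G) ≤ 2. For the lower bound, G contains the cycle 4–3–1–5–4, so G is not a forest; only forests have treewidth ≤ 1, hence tw(G) ≥ 2. Therefore the treewidth is 2.

Treewidth 2.
Bags: B1 = {1, 3, 4}  B2 = {1, 4, 5}  B3 = {1, 2, 4}
Tree: B1–B2, B2–B3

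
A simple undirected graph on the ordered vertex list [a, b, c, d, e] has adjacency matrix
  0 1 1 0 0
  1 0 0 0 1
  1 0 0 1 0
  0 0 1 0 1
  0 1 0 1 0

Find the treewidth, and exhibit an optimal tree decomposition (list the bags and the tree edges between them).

Treewidth 2.
One optimal decomposition is:
Bags: B1 = {c, d, e}  B2 = {a, c, e}  B3 = {a, b, e}
Tree: B1–B2, B2–B3

Every bag has size at most 3, so the width is 3 − 1 = 2 and tw(G) ≤ 2. Since e–d–c–a–b–e is a cycle in G, G is not acyclic. Forests are exactly the graphs of treewidth ≤ 1, so tw(G) ≥ 2. The upper and lower bounds meet at 2, so that is the treewidth.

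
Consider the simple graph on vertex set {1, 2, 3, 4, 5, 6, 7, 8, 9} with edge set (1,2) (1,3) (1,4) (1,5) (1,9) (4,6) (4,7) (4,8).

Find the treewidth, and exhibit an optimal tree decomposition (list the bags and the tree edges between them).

Treewidth 1.
One optimal decomposition is:
Bags: B1 = {1, 5}  B2 = {1, 4}  B3 = {1, 9}  B4 = {4, 8}  B5 = {1, 2}  B6 = {4, 6}  B7 = {1, 3}  B8 = {4, 7}
Tree: B1–B2, B2–B3, B2–B4, B2–B5, B4–B6, B2–B7, B6–B8

Every bag has size at most 2, so the width is 2 − 1 = 1 and tw(G) ≤ 1. G has an edge, so its treewidth is at least 1. The upper and lower bounds meet at 1, so that is the treewidth.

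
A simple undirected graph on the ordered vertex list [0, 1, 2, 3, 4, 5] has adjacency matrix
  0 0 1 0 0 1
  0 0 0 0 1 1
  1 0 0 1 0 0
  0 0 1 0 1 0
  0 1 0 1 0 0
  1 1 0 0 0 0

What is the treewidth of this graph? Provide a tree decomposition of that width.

Treewidth 2.
One optimal decomposition is:
Bags: B1 = {0, 2, 3}  B2 = {0, 3, 4}  B3 = {0, 1, 4}  B4 = {0, 1, 5}
Tree: B1–B2, B2–B3, B3–B4

Each bag holds 3 vertices, so the decomposition has width 2, which upper-bounds the treewidth. The edges 0–2–3–4–1–5–0 form a cycle, so G is not a tree and its treewidth is at least 2. Combining the bounds, tw(G) = 2.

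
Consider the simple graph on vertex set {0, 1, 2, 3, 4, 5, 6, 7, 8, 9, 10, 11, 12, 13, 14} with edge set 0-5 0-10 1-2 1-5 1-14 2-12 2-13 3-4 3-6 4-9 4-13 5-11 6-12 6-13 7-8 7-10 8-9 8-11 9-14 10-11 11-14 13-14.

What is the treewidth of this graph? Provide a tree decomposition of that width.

Every bag has size at most 4, so the width is 4 − 1 = 3 and tw(G) ≤ 3. For the lower bound: the 4 vertex sets {0,7,10}, {5}, {11}, {1,8,9,14} are disjoint, each induces a connected subgraph, and every pair is joined by at least one edge of G. Contracting each set to a single vertex therefore yields K_{4} as a minor, and since treewidth is minor-monotone, tw(G) ≥ tw(K_{4}) = 3. Therefore the treewidth is 3.

Treewidth 3.
One optimal decomposition is:
Bags: B1 = {0, 5, 7, 10}  B2 = {5, 7, 10, 11}  B3 = {5, 7, 8, 11}  B4 = {1, 5, 8, 11}  B5 = {1, 8, 11, 14}  B6 = {1, 8, 9, 14}  B7 = {1, 2, 9, 14}  B8 = {2, 9, 13, 14}  B9 = {2, 4, 9, 13}  B10 = {2, 4, 12, 13}  B11 = {4, 6, 12, 13}  B12 = {3, 4, 6, 12}
Tree: B1–B2, B2–B3, B3–B4, B4–B5, B5–B6, B6–B7, B7–B8, B8–B9, B9–B10, B10–B11, B11–B12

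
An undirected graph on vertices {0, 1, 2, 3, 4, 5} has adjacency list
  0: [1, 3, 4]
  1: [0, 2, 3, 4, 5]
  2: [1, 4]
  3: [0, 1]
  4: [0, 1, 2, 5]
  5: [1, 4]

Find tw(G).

A width-2 tree decomposition is:
Bags: B1 = {0, 1, 3}  B2 = {0, 1, 4}  B3 = {1, 2, 4}  B4 = {1, 4, 5}
Tree: B1–B2, B2–B3, B3–B4
Each bag holds 3 vertices, so the decomposition has width 2, which upper-bounds the treewidth. For the lower bound, the 3 vertices {0, 1, 3} are pairwise adjacent, and any tree decomposition puts a clique entirely inside one bag — forcing width ≥ 2. Hence tw(G) = 2 exactly.

2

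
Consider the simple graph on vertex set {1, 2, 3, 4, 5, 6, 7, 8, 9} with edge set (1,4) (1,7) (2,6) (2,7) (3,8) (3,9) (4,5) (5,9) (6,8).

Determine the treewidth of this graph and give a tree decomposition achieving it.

The largest bag has 3 vertices, giving width 2; this decomposition certifies tw(G) ≤ 2. The edges 4–5–9–3–8–6–2–7–1–4 form a cycle, so G is not a tree and its treewidth is at least 2. Hence tw(G) = 2 exactly.

Treewidth 2.
One such decomposition:
Bags: B1 = {4, 5, 9}  B2 = {3, 4, 9}  B3 = {3, 4, 8}  B4 = {4, 6, 8}  B5 = {2, 4, 6}  B6 = {2, 4, 7}  B7 = {1, 4, 7}
Tree: B1–B2, B2–B3, B3–B4, B4–B5, B5–B6, B6–B7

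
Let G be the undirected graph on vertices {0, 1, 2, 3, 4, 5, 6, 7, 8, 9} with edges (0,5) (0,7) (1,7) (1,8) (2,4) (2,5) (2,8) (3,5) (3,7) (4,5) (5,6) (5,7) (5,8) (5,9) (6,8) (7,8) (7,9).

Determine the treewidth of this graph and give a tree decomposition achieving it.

Treewidth 2.
One such decomposition:
Bags: B1 = {2, 4, 5}  B2 = {2, 5, 8}  B3 = {5, 7, 8}  B4 = {5, 7, 9}  B5 = {0, 5, 7}  B6 = {5, 6, 8}  B7 = {1, 7, 8}  B8 = {3, 5, 7}
Tree: B1–B2, B2–B3, B3–B4, B3–B5, B2–B6, B3–B7, B5–B8

The largest bag has 3 vertices, giving width 2; this decomposition certifies tw(G) ≤ 2. For the lower bound, the 3 vertices {1, 7, 8} are pairwise adjacent, and any tree decomposition puts a clique entirely inside one bag — forcing width ≥ 2. Combining the bounds, tw(G) = 2.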